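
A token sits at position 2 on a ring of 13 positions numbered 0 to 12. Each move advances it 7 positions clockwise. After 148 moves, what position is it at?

148·7 = 1036.
1036 mod 13 = 9 (since 79·13 = 1027).
(2 + 9) mod 13 = 11.

11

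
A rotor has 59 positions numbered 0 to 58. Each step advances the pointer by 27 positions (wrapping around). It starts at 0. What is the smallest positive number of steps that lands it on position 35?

27⁻¹ ≡ 35 (mod 59) because 27·35 = 945 = 16·59 + 1.
Multiplying both sides by 35: x ≡ 35·35 = 1225 ≡ 45 (mod 59).

45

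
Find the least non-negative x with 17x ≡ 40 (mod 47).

The inverse of 17 mod 47 is 36 (since 17·36 = 612 ≡ 1).
So x ≡ 36·40 = 1440 ≡ 30 (mod 47).
Check: 17·30 = 510 = 10·47 + 40.

30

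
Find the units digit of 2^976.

6

Last digits of 2^n: 2, 4, 8, 6 (period 4).
976 leaves remainder 0 on division by 4, so 2^976 ends in 6.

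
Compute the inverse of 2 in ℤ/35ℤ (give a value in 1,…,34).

35 = 17·2 + 1
2 = 2·1 + 0
Back-substituting gives 2·18 ≡ 1 (mod 35).

18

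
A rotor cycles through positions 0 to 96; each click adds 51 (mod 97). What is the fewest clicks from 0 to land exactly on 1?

51·78 = 3978 = 41·97 + 1, so 51⁻¹ ≡ 78 (mod 97).

78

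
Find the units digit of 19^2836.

Powers of 9 mod 10 repeat with period 2: 9, 1.
2836 mod 2 = 0, so the last digit matches 9^2 = 1.

1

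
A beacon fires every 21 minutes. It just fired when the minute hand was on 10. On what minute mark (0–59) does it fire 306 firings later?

306·21 = 6426.
6426 = 107·60 + 6, so 6426 mod 60 = 6.
(10 + 6) mod 60 = 16.

16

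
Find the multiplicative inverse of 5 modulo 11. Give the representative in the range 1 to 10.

11 = 2·5 + 1
5 = 5·1 + 0
Back-substituting gives 5·9 ≡ 1 (mod 11).

9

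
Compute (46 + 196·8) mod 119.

196·8 = 1568.
Dividing 1568 by 119 gives quotient 13 and remainder 21.
(46 + 21) mod 119 = 67.

67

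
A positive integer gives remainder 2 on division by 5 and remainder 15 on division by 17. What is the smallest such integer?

32

x ≡ 2 (mod 5) gives x ∈ {2, 7, 12, 17, 22, 27, 32}.
The first of these with x mod 17 = 15 is 32.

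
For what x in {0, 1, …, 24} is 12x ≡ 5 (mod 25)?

15

12⁻¹ ≡ 23 (mod 25) because 12·23 = 276 = 11·25 + 1.
Multiplying both sides by 23: x ≡ 23·5 = 115 ≡ 15 (mod 25).
Check: 12·15 = 180 = 7·25 + 5.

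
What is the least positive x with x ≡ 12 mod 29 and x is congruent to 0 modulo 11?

99

x ≡ 0 (mod 11) gives x ∈ {0, 11, 22, 33, 44, 55, 66, 77, …}.
The first of these with x mod 29 = 12 is 99.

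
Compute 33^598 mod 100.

Successive squares of 33 mod 100: 33^1≡33, 33^2≡89, 33^4≡21, 33^8≡41, 33^16≡81, 33^32≡61, 33^64≡21, 33^128≡41, 33^256≡81, 33^512≡61.
598 = 2 + 4 + 16 + 64 + 512, so 33^598 ≡ 89·21·81·21·61 ≡ 9 (mod 100).

9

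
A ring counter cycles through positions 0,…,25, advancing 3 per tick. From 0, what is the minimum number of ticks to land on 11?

21

3⁻¹ ≡ 9 (mod 26) because 3·9 = 27 = 1·26 + 1.
So x ≡ 9·11 = 99 ≡ 21 (mod 26).
Check: 3·21 = 63 = 2·26 + 11.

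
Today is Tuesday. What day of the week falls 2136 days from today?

2136 mod 7 = 1 (since 305·7 = 2135).
Tuesday + 1 day → Wednesday.

Wednesday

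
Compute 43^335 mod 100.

7

Successive squares of 43 mod 100: 43^1≡43, 43^2≡49, 43^4≡1, 43^8≡1, 43^16≡1, 43^32≡1, 43^64≡1, 43^128≡1, 43^256≡1.
335 = 1 + 2 + 4 + 8 + 64 + 256, so 43^335 ≡ 43·49·1·1·1·1 ≡ 7 (mod 100).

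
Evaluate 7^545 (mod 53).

38

By repeated squaring mod 53: 7^1≡7, 7^2≡49, 7^4≡16, 7^8≡44, 7^16≡28, 7^32≡42, 7^64≡15, 7^128≡13, 7^256≡10, 7^512≡47.
Since 545 = 1 + 32 + 512 in binary, 7^545 ≡ 7·42·47 ≡ 38 (mod 53).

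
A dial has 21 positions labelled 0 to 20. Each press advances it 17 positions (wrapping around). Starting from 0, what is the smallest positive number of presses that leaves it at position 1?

5

17·5 = 85 = 4·21 + 1, so 17⁻¹ ≡ 5 (mod 21).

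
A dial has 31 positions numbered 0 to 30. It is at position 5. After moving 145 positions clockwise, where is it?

26

145 mod 31 = 21 (since 4·31 = 124).
(5 + 21) mod 31 = 26.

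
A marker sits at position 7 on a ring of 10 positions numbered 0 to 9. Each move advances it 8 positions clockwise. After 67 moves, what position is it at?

67·8 = 536.
Dividing 536 by 10 gives quotient 53 and remainder 6.
(7 + 6) mod 10 = 3.

3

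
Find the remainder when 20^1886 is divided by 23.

13

Square-and-reduce mod 23: 20^1≡20, 20^2≡9, 20^4≡12, 20^8≡6, 20^16≡13, 20^32≡8, 20^64≡18, 20^128≡2, 20^256≡4, 20^512≡16, 20^1024≡3.
Since 1886 = 2 + 4 + 8 + 16 + 64 + 256 + 512 + 1024 in binary, 20^1886 ≡ 9·12·6·13·18·4·16·3 ≡ 13 (mod 23).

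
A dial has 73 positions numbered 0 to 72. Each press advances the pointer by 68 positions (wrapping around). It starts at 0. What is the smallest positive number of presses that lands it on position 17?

55

The inverse of 68 mod 73 is 29 (since 68·29 = 1972 ≡ 1).
Multiplying both sides by 29: x ≡ 29·17 = 493 ≡ 55 (mod 73).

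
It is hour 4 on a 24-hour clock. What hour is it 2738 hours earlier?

2738 − 114·24 = 2, so 2738 ≡ 2 (mod 24).
(4 − 2) mod 24 = 2.

2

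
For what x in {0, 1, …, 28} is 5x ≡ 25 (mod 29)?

5

5⁻¹ ≡ 6 (mod 29) because 5·6 = 30 = 1·29 + 1.
So x ≡ 6·25 = 150 ≡ 5 (mod 29).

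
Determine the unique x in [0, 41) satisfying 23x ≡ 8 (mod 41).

36

The inverse of 23 mod 41 is 25 (since 23·25 = 575 ≡ 1).
Multiplying both sides by 25: x ≡ 25·8 = 200 ≡ 36 (mod 41).
Check: 23·36 = 828 = 20·41 + 8.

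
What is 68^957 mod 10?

The units digit of 68^n cycles with period 4: 8, 4, 2, 6, …
957 mod 4 = 1, so the last digit matches 8^1 = 8.

8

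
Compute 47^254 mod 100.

By repeated squaring mod 100: 47^1≡47, 47^2≡9, 47^4≡81, 47^8≡61, 47^16≡21, 47^32≡41, 47^64≡81, 47^128≡61.
Since 254 = 2 + 4 + 8 + 16 + 32 + 64 + 128 in binary, 47^254 ≡ 9·81·61·21·41·81·61 ≡ 69 (mod 100).

69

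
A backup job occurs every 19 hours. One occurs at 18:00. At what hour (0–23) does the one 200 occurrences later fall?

2

200·19 = 3800.
3800 − 158·24 = 8, so 3800 ≡ 8 (mod 24).
(18 + 8) mod 24 = 2.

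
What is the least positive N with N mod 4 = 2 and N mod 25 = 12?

62

x ≡ 2 (mod 4) gives x ∈ {2, 6, 10, 14, 18, 22, 26, 30, …}.
The first of these with x mod 25 = 12 is 62.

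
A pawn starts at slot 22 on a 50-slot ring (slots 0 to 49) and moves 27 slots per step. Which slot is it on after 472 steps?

16

472·27 = 12744.
12744 mod 50 = 44 (since 254·50 = 12700).
(22 + 44) mod 50 = 16.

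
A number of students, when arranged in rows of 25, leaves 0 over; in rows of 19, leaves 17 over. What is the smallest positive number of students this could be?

150

Since 19·4 ≡ 1 (mod 25), take x = 17 + 19·((0−17)·4 mod 25) = 17 + 19·7 = 150.
Check: 150 mod 25 = 0, 150 mod 19 = 17.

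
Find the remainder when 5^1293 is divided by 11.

4

Successive squares of 5 mod 11: 5^1≡5, 5^2≡3, 5^4≡9, 5^8≡4, 5^16≡5, 5^32≡3, 5^64≡9, 5^128≡4, 5^256≡5, 5^512≡3, 5^1024≡9.
1293 = 1 + 4 + 8 + 256 + 1024, so 5^1293 ≡ 5·9·4·5·9 ≡ 4 (mod 11).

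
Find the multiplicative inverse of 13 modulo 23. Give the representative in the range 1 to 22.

16

23 = 1·13 + 10
13 = 1·10 + 3
10 = 3·3 + 1
3 = 3·1 + 0
Back-substituting gives 13·16 ≡ 1 (mod 23).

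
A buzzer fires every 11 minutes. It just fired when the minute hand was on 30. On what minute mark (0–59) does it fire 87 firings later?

27

87·11 = 957.
Dividing 957 by 60 gives quotient 15 and remainder 57.
(30 + 57) mod 60 = 27.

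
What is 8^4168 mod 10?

Last digits of 8^n: 8, 4, 2, 6 (period 4).
4168 leaves remainder 0 on division by 4, so 8^4168 ends in 6.

6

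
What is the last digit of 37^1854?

9

Last digits of 7^n: 7, 9, 3, 1 (period 4).
1854 mod 4 = 2, so the last digit matches 7^2 = 9.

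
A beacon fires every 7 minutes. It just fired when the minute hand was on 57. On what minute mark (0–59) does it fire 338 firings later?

338·7 = 2366.
2366 − 39·60 = 26, so 2366 ≡ 26 (mod 60).
(57 + 26) mod 60 = 23.

23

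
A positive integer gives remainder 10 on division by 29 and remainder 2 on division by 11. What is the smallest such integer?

x ≡ 2 (mod 11) gives x ∈ {2, 13, 24, 35, 46, 57, 68}.
The first of these with x mod 29 = 10 is 68.

68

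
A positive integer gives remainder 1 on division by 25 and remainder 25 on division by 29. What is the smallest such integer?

576

x ≡ 1 (mod 25) gives x ∈ {1, 26, 51, 76, 101, 126, 151, 176, …}.
The first of these with x mod 29 = 25 is 576.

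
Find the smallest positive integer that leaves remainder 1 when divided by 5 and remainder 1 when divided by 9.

1

x ≡ 1 (mod 5) gives x ∈ {1}.
The first of these with x mod 9 = 1 is 1.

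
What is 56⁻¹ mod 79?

79 = 1·56 + 23
56 = 2·23 + 10
23 = 2·10 + 3
10 = 3·3 + 1
3 = 3·1 + 0
Back-substituting gives 56·24 ≡ 1 (mod 79).

24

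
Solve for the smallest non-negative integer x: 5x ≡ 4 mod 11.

The inverse of 5 mod 11 is 9 (since 5·9 = 45 ≡ 1).
Multiplying both sides by 9: x ≡ 9·4 = 36 ≡ 3 (mod 11).
Check: 5·3 = 15 = 1·11 + 4.

3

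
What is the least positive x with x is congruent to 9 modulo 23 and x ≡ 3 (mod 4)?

55

x ≡ 3 (mod 4) gives x ∈ {3, 7, 11, 15, 19, 23, 27, 31, …}.
The first of these with x mod 23 = 9 is 55.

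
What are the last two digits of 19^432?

61

Square-and-reduce mod 100: 19^1≡19, 19^2≡61, 19^4≡21, 19^8≡41, 19^16≡81, 19^32≡61, 19^64≡21, 19^128≡41, 19^256≡81.
Since 432 = 16 + 32 + 128 + 256 in binary, 19^432 ≡ 81·61·41·81 ≡ 61 (mod 100).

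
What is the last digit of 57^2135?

3

The units digit of 57^n cycles with period 4: 7, 9, 3, 1, …
2135 mod 4 = 3, so the last digit matches 7^3 = 3.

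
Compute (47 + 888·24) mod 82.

39

888·24 = 21312.
Dividing 21312 by 82 gives quotient 259 and remainder 74.
(47 + 74) mod 82 = 39.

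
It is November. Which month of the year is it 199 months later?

June

Dividing 199 by 12 gives quotient 16 and remainder 7.
November + 7 months → June.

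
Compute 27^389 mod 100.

87

Successive squares of 27 mod 100: 27^1≡27, 27^2≡29, 27^4≡41, 27^8≡81, 27^16≡61, 27^32≡21, 27^64≡41, 27^128≡81, 27^256≡61.
389 = 1 + 4 + 128 + 256, so 27^389 ≡ 27·41·81·61 ≡ 87 (mod 100).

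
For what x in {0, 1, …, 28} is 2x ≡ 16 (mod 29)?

8

2⁻¹ ≡ 15 (mod 29) because 2·15 = 30 = 1·29 + 1.
So x ≡ 15·16 = 240 ≡ 8 (mod 29).
Check: 2·8 = 16 = 0·29 + 16.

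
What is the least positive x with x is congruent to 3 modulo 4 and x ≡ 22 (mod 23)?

x ≡ 3 (mod 4) gives x ∈ {3, 7, 11, 15, 19, 23, 27, 31, …}.
The first of these with x mod 23 = 22 is 91.

91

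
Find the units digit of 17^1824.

Last digits of 7^n: 7, 9, 3, 1 (period 4).
1824 mod 4 = 0, so the last digit matches 7^4 = 1.

1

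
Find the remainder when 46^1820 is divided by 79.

1

Square-and-reduce mod 79: 46^1≡46, 46^2≡62, 46^4≡52, 46^8≡18, 46^16≡8, 46^32≡64, 46^64≡67, 46^128≡65, 46^256≡38, 46^512≡22, 46^1024≡10.
Since 1820 = 4 + 8 + 16 + 256 + 512 + 1024 in binary, 46^1820 ≡ 52·18·8·38·22·10 ≡ 1 (mod 79).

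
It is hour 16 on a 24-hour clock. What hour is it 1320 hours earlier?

1320 mod 24 = 0 (since 55·24 = 1320).
(16 − 0) mod 24 = 16.

16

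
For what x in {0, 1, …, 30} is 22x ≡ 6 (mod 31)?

22⁻¹ ≡ 24 (mod 31) because 22·24 = 528 = 17·31 + 1.
So x ≡ 24·6 = 144 ≡ 20 (mod 31).

20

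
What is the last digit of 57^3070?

The units digit of 57^n cycles with period 4: 7, 9, 3, 1, …
3070 mod 4 = 2, so the last digit matches 7^2 = 9.

9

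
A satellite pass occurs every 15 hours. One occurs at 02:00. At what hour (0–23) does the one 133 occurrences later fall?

133·15 = 1995.
Dividing 1995 by 24 gives quotient 83 and remainder 3.
(2 + 3) mod 24 = 5.

5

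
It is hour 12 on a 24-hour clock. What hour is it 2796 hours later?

2796 = 116·24 + 12, so 2796 mod 24 = 12.
(12 + 12) mod 24 = 0.

0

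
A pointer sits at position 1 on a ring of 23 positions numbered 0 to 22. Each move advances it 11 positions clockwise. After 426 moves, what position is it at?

18

426·11 = 4686.
Dividing 4686 by 23 gives quotient 203 and remainder 17.
(1 + 17) mod 23 = 18.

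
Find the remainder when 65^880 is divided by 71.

Square-and-reduce mod 71: 65^1≡65, 65^2≡36, 65^4≡18, 65^8≡40, 65^16≡38, 65^32≡24, 65^64≡8, 65^128≡64, 65^256≡49, 65^512≡58.
Since 880 = 16 + 32 + 64 + 256 + 512 in binary, 65^880 ≡ 38·24·8·49·58 ≡ 37 (mod 71).

37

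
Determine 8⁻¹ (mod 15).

2

8·2 = 16 = 1·15 + 1, so 8⁻¹ ≡ 2 (mod 15).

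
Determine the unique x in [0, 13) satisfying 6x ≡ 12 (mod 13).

6⁻¹ ≡ 11 (mod 13) because 6·11 = 66 = 5·13 + 1.
So x ≡ 11·12 = 132 ≡ 2 (mod 13).
Check: 6·2 = 12 = 0·13 + 12.

2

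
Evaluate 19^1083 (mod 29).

8

Square-and-reduce mod 29: 19^1≡19, 19^2≡13, 19^4≡24, 19^8≡25, 19^16≡16, 19^32≡24, 19^64≡25, 19^128≡16, 19^256≡24, 19^512≡25, 19^1024≡16.
Since 1083 = 1 + 2 + 8 + 16 + 32 + 1024 in binary, 19^1083 ≡ 19·13·25·16·24·16 ≡ 8 (mod 29).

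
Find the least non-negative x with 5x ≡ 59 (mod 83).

The inverse of 5 mod 83 is 50 (since 5·50 = 250 ≡ 1).
Multiplying both sides by 50: x ≡ 50·59 = 2950 ≡ 45 (mod 83).

45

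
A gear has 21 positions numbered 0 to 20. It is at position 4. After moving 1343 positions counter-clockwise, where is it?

Dividing 1343 by 21 gives quotient 63 and remainder 20.
(4 − 20) mod 21 = 5.

5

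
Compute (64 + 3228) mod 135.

52

3228 − 23·135 = 123, so 3228 ≡ 123 (mod 135).
(64 + 123) mod 135 = 52.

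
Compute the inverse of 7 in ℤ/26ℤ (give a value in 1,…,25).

15

7·15 = 105 = 4·26 + 1, so 7⁻¹ ≡ 15 (mod 26).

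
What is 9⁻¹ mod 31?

31 = 3·9 + 4
9 = 2·4 + 1
4 = 4·1 + 0
Back-substituting gives 9·7 ≡ 1 (mod 31).

7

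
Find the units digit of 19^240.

1

The units digit of 19^n cycles with period 2: 9, 1, …
240 leaves remainder 0 on division by 2, so 19^240 ends in 1.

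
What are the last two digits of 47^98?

By repeated squaring mod 100: 47^1≡47, 47^2≡9, 47^4≡81, 47^8≡61, 47^16≡21, 47^32≡41, 47^64≡81.
Since 98 = 2 + 32 + 64 in binary, 47^98 ≡ 9·41·81 ≡ 89 (mod 100).

89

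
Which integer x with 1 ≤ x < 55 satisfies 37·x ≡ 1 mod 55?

3

37·3 = 111 = 2·55 + 1, so 37⁻¹ ≡ 3 (mod 55).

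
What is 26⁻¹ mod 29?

19

29 = 1·26 + 3
26 = 8·3 + 2
3 = 1·2 + 1
2 = 2·1 + 0
Back-substituting gives 26·19 ≡ 1 (mod 29).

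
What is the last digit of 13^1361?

3

Powers of 3 mod 10 repeat with period 4: 3, 9, 7, 1.
1361 leaves remainder 1 on division by 4, so 13^1361 ends in 3.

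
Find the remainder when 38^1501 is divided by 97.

40

Square-and-reduce mod 97: 38^1≡38, 38^2≡86, 38^4≡24, 38^8≡91, 38^16≡36, 38^32≡35, 38^64≡61, 38^128≡35, 38^256≡61, 38^512≡35, 38^1024≡61.
1501 = 1 + 4 + 8 + 16 + 64 + 128 + 256 + 1024, so 38^1501 ≡ 38·24·91·36·61·35·61·61 ≡ 40 (mod 97).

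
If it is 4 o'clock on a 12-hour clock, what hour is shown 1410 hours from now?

Dividing 1410 by 12 gives quotient 117 and remainder 6.
4 + 6 → 10 on a 12-hour dial.

10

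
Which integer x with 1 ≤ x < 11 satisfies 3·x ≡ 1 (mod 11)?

3·4 = 12 = 1·11 + 1, so 3⁻¹ ≡ 4 (mod 11).

4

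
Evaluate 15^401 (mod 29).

26

By repeated squaring mod 29: 15^1≡15, 15^2≡22, 15^4≡20, 15^8≡23, 15^16≡7, 15^32≡20, 15^64≡23, 15^128≡7, 15^256≡20.
Since 401 = 1 + 16 + 128 + 256 in binary, 15^401 ≡ 15·7·7·20 ≡ 26 (mod 29).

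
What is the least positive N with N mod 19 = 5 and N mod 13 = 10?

Since 13·3 ≡ 1 (mod 19), take x = 10 + 13·((5−10)·3 mod 19) = 10 + 13·4 = 62.
Check: 62 mod 19 = 5, 62 mod 13 = 10.

62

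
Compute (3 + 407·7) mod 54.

44

407·7 = 2849.
2849 = 52·54 + 41, so 2849 mod 54 = 41.
(3 + 41) mod 54 = 44.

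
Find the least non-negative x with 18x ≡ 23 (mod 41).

40

18⁻¹ ≡ 16 (mod 41) because 18·16 = 288 = 7·41 + 1.
Multiplying both sides by 16: x ≡ 16·23 = 368 ≡ 40 (mod 41).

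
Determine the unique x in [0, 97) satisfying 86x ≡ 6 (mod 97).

70

The inverse of 86 mod 97 is 44 (since 86·44 = 3784 ≡ 1).
So x ≡ 44·6 = 264 ≡ 70 (mod 97).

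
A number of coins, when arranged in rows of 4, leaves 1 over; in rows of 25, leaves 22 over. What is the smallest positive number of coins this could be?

97

x ≡ 1 (mod 4) gives x ∈ {1, 5, 9, 13, 17, 21, 25, 29, …}.
The first of these with x mod 25 = 22 is 97.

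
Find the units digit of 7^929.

Powers of 7 mod 10 repeat with period 4: 7, 9, 3, 1.
929 mod 4 = 1, so the last digit matches 7^1 = 7.

7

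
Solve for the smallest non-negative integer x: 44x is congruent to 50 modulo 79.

55

The inverse of 44 mod 79 is 9 (since 44·9 = 396 ≡ 1).
Multiplying both sides by 9: x ≡ 9·50 = 450 ≡ 55 (mod 79).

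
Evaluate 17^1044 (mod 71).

25

Square-and-reduce mod 71: 17^1≡17, 17^2≡5, 17^4≡25, 17^8≡57, 17^16≡54, 17^32≡5, 17^64≡25, 17^128≡57, 17^256≡54, 17^512≡5, 17^1024≡25.
Since 1044 = 4 + 16 + 1024 in binary, 17^1044 ≡ 25·54·25 ≡ 25 (mod 71).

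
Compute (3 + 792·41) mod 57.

42

792·41 = 32472.
32472 mod 57 = 39 (since 569·57 = 32433).
(3 + 39) mod 57 = 42.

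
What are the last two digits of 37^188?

By repeated squaring mod 100: 37^1≡37, 37^2≡69, 37^4≡61, 37^8≡21, 37^16≡41, 37^32≡81, 37^64≡61, 37^128≡21.
Since 188 = 4 + 8 + 16 + 32 + 128 in binary, 37^188 ≡ 61·21·41·81·21 ≡ 21 (mod 100).

21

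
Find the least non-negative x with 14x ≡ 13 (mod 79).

14⁻¹ ≡ 17 (mod 79) because 14·17 = 238 = 3·79 + 1.
So x ≡ 17·13 = 221 ≡ 63 (mod 79).
Check: 14·63 = 882 = 11·79 + 13.

63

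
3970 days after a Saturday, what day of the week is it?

Dividing 3970 by 7 gives quotient 567 and remainder 1.
Saturday + 1 day → Sunday.

Sunday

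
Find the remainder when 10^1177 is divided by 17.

7

Square-and-reduce mod 17: 10^1≡10, 10^2≡15, 10^4≡4, 10^8≡16, 10^16≡1, 10^32≡1, 10^64≡1, 10^128≡1, 10^256≡1, 10^512≡1, 10^1024≡1.
Since 1177 = 1 + 8 + 16 + 128 + 1024 in binary, 10^1177 ≡ 10·16·1·1·1 ≡ 7 (mod 17).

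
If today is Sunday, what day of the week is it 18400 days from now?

18400 − 2628·7 = 4, so 18400 ≡ 4 (mod 7).
Sunday + 4 days → Thursday.

Thursday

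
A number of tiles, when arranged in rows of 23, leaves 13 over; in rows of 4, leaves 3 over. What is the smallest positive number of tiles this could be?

x ≡ 3 (mod 4) gives x ∈ {3, 7, 11, 15, 19, 23, 27, 31, …}.
The first of these with x mod 23 = 13 is 59.

59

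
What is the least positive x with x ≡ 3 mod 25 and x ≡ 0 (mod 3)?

3

x ≡ 0 (mod 3) gives x ∈ {0, 3}.
The first of these with x mod 25 = 3 is 3.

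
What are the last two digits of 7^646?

49

Square-and-reduce mod 100: 7^1≡7, 7^2≡49, 7^4≡1, 7^8≡1, 7^16≡1, 7^32≡1, 7^64≡1, 7^128≡1, 7^256≡1, 7^512≡1.
646 = 2 + 4 + 128 + 512, so 7^646 ≡ 49·1·1·1 ≡ 49 (mod 100).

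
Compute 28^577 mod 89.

7

By repeated squaring mod 89: 28^1≡28, 28^2≡72, 28^4≡22, 28^8≡39, 28^16≡8, 28^32≡64, 28^64≡2, 28^128≡4, 28^256≡16, 28^512≡78.
577 = 1 + 64 + 512, so 28^577 ≡ 28·2·78 ≡ 7 (mod 89).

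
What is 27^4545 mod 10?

The units digit of 27^n cycles with period 4: 7, 9, 3, 1, …
4545 mod 4 = 1, so the last digit matches 7^1 = 7.

7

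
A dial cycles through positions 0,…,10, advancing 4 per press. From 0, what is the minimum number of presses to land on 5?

The inverse of 4 mod 11 is 3 (since 4·3 = 12 ≡ 1).
So x ≡ 3·5 = 15 ≡ 4 (mod 11).
Check: 4·4 = 16 = 1·11 + 5.

4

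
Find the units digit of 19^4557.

Powers of 9 mod 10 repeat with period 2: 9, 1.
4557 leaves remainder 1 on division by 2, so 19^4557 ends in 9.

9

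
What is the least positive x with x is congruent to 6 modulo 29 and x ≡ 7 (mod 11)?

x ≡ 7 (mod 11) gives x ∈ {7, 18, 29, 40, 51, 62, 73, 84, …}.
The first of these with x mod 29 = 6 is 238.

238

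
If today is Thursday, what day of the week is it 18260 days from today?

18260 = 2608·7 + 4, so 18260 mod 7 = 4.
Thursday + 4 days → Monday.

Monday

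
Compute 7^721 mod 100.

Square-and-reduce mod 100: 7^1≡7, 7^2≡49, 7^4≡1, 7^8≡1, 7^16≡1, 7^32≡1, 7^64≡1, 7^128≡1, 7^256≡1, 7^512≡1.
721 = 1 + 16 + 64 + 128 + 512, so 7^721 ≡ 7·1·1·1·1 ≡ 7 (mod 100).

7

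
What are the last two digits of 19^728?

Square-and-reduce mod 100: 19^1≡19, 19^2≡61, 19^4≡21, 19^8≡41, 19^16≡81, 19^32≡61, 19^64≡21, 19^128≡41, 19^256≡81, 19^512≡61.
Since 728 = 8 + 16 + 64 + 128 + 512 in binary, 19^728 ≡ 41·81·21·41·61 ≡ 41 (mod 100).

41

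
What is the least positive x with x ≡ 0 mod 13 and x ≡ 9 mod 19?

104

Since 19·11 ≡ 1 (mod 13), take x = 9 + 19·((0−9)·11 mod 13) = 9 + 19·5 = 104.
Check: 104 mod 13 = 0, 104 mod 19 = 9.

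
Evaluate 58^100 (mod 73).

By repeated squaring mod 73: 58^1≡58, 58^2≡6, 58^4≡36, 58^8≡55, 58^16≡32, 58^32≡2, 58^64≡4.
100 = 4 + 32 + 64, so 58^100 ≡ 36·2·4 ≡ 69 (mod 73).

69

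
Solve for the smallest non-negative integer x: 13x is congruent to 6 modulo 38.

The inverse of 13 mod 38 is 3 (since 13·3 = 39 ≡ 1).
So x ≡ 3·6 = 18 ≡ 18 (mod 38).

18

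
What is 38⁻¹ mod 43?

17

38·17 = 646 = 15·43 + 1, so 38⁻¹ ≡ 17 (mod 43).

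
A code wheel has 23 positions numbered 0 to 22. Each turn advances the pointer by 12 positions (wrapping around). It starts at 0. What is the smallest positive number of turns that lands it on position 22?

12⁻¹ ≡ 2 (mod 23) because 12·2 = 24 = 1·23 + 1.
So x ≡ 2·22 = 44 ≡ 21 (mod 23).
Check: 12·21 = 252 = 10·23 + 22.

21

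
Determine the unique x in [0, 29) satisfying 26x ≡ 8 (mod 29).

7

The inverse of 26 mod 29 is 19 (since 26·19 = 494 ≡ 1).
So x ≡ 19·8 = 152 ≡ 7 (mod 29).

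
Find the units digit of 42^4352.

6

The units digit of 42^n cycles with period 4: 2, 4, 8, 6, …
4352 leaves remainder 0 on division by 4, so 42^4352 ends in 6.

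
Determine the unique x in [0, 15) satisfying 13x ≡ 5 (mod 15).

5

13⁻¹ ≡ 7 (mod 15) because 13·7 = 91 = 6·15 + 1.
So x ≡ 7·5 = 35 ≡ 5 (mod 15).
Check: 13·5 = 65 = 4·15 + 5.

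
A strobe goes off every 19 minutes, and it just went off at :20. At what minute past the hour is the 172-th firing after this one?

48

172·19 = 3268.
3268 = 54·60 + 28, so 3268 mod 60 = 28.
(20 + 28) mod 60 = 48.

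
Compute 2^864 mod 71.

58

By repeated squaring mod 71: 2^1≡2, 2^2≡4, 2^4≡16, 2^8≡43, 2^16≡3, 2^32≡9, 2^64≡10, 2^128≡29, 2^256≡60, 2^512≡50.
864 = 32 + 64 + 256 + 512, so 2^864 ≡ 9·10·60·50 ≡ 58 (mod 71).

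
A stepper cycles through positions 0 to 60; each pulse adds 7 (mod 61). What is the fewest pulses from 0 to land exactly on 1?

61 = 8·7 + 5
7 = 1·5 + 2
5 = 2·2 + 1
2 = 2·1 + 0
Back-substituting gives 7·35 ≡ 1 (mod 61).

35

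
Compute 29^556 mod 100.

21

By repeated squaring mod 100: 29^1≡29, 29^2≡41, 29^4≡81, 29^8≡61, 29^16≡21, 29^32≡41, 29^64≡81, 29^128≡61, 29^256≡21, 29^512≡41.
Since 556 = 4 + 8 + 32 + 512 in binary, 29^556 ≡ 81·61·41·41 ≡ 21 (mod 100).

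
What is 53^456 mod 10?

1

Powers of 3 mod 10 repeat with period 4: 3, 9, 7, 1.
456 mod 4 = 0, so the last digit matches 3^4 = 1.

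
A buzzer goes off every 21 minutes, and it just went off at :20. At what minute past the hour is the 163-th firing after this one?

23

163·21 = 3423.
3423 − 57·60 = 3, so 3423 ≡ 3 (mod 60).
(20 + 3) mod 60 = 23.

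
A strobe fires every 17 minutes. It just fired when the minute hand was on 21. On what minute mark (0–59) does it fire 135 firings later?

36

135·17 = 2295.
Dividing 2295 by 60 gives quotient 38 and remainder 15.
(21 + 15) mod 60 = 36.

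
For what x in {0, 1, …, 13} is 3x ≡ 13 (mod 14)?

9

The inverse of 3 mod 14 is 5 (since 3·5 = 15 ≡ 1).
So x ≡ 5·13 = 65 ≡ 9 (mod 14).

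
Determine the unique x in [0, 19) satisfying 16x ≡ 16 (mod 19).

1

The inverse of 16 mod 19 is 6 (since 16·6 = 96 ≡ 1).
So x ≡ 6·16 = 96 ≡ 1 (mod 19).
Check: 16·1 = 16 = 0·19 + 16.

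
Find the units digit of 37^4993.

7

Powers of 7 mod 10 repeat with period 4: 7, 9, 3, 1.
4993 mod 4 = 1, so the last digit matches 7^1 = 7.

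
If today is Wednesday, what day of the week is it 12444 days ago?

Dividing 12444 by 7 gives quotient 1777 and remainder 5.
Wednesday − 5 days → Friday.

Friday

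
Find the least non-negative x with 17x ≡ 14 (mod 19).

12

The inverse of 17 mod 19 is 9 (since 17·9 = 153 ≡ 1).
So x ≡ 9·14 = 126 ≡ 12 (mod 19).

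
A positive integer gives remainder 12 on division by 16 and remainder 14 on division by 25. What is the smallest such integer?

Since 25·9 ≡ 1 (mod 16), take x = 14 + 25·((12−14)·9 mod 16) = 14 + 25·14 = 364.
Check: 364 mod 16 = 12, 364 mod 25 = 14.

364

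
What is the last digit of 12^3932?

Last digits of 2^n: 2, 4, 8, 6 (period 4).
3932 leaves remainder 0 on division by 4, so 12^3932 ends in 6.

6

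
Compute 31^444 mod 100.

21

Successive squares of 31 mod 100: 31^1≡31, 31^2≡61, 31^4≡21, 31^8≡41, 31^16≡81, 31^32≡61, 31^64≡21, 31^128≡41, 31^256≡81.
444 = 4 + 8 + 16 + 32 + 128 + 256, so 31^444 ≡ 21·41·81·61·41·81 ≡ 21 (mod 100).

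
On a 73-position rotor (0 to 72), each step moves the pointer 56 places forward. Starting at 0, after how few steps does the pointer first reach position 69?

The inverse of 56 mod 73 is 30 (since 56·30 = 1680 ≡ 1).
Multiplying both sides by 30: x ≡ 30·69 = 2070 ≡ 26 (mod 73).
Check: 56·26 = 1456 = 19·73 + 69.

26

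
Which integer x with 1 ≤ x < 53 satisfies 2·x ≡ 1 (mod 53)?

27

2·27 = 54 = 1·53 + 1, so 2⁻¹ ≡ 27 (mod 53).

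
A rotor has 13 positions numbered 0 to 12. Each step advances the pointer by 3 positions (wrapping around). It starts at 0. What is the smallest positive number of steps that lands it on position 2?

3⁻¹ ≡ 9 (mod 13) because 3·9 = 27 = 2·13 + 1.
Multiplying both sides by 9: x ≡ 9·2 = 18 ≡ 5 (mod 13).

5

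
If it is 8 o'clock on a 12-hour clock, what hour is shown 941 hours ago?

Dividing 941 by 12 gives quotient 78 and remainder 5.
8 − 5 → 3 on a 12-hour dial.

3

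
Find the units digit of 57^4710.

Last digits of 7^n: 7, 9, 3, 1 (period 4).
4710 leaves remainder 2 on division by 4, so 57^4710 ends in 9.

9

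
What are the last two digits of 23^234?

09

Successive squares of 23 mod 100: 23^1≡23, 23^2≡29, 23^4≡41, 23^8≡81, 23^16≡61, 23^32≡21, 23^64≡41, 23^128≡81.
Since 234 = 2 + 8 + 32 + 64 + 128 in binary, 23^234 ≡ 29·81·21·41·81 ≡ 9 (mod 100).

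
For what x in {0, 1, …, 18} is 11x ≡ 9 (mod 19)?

The inverse of 11 mod 19 is 7 (since 11·7 = 77 ≡ 1).
So x ≡ 7·9 = 63 ≡ 6 (mod 19).
Check: 11·6 = 66 = 3·19 + 9.

6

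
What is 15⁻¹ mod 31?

15·29 = 435 = 14·31 + 1, so 15⁻¹ ≡ 29 (mod 31).

29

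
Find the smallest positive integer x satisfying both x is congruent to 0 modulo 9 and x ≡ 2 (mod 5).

27

Since 5·2 ≡ 1 (mod 9), take x = 2 + 5·((0−2)·2 mod 9) = 2 + 5·5 = 27.
Check: 27 mod 9 = 0, 27 mod 5 = 2.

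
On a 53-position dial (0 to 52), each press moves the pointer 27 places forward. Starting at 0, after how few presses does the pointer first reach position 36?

19

The inverse of 27 mod 53 is 2 (since 27·2 = 54 ≡ 1).
Multiplying both sides by 2: x ≡ 2·36 = 72 ≡ 19 (mod 53).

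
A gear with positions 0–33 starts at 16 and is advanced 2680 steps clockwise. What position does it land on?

2680 = 78·34 + 28, so 2680 mod 34 = 28.
(16 + 28) mod 34 = 10.

10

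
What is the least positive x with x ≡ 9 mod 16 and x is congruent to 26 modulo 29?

345

Since 29·5 ≡ 1 (mod 16), take x = 26 + 29·((9−26)·5 mod 16) = 26 + 29·11 = 345.
Check: 345 mod 16 = 9, 345 mod 29 = 26.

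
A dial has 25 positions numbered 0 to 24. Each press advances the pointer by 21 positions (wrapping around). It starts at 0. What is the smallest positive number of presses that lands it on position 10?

21⁻¹ ≡ 6 (mod 25) because 21·6 = 126 = 5·25 + 1.
So x ≡ 6·10 = 60 ≡ 10 (mod 25).
Check: 21·10 = 210 = 8·25 + 10.

10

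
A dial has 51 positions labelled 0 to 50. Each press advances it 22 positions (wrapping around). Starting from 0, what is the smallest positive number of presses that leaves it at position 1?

22·7 = 154 = 3·51 + 1, so 22⁻¹ ≡ 7 (mod 51).

7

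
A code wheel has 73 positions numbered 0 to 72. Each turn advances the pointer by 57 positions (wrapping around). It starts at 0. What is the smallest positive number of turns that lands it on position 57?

57⁻¹ ≡ 41 (mod 73) because 57·41 = 2337 = 32·73 + 1.
Multiplying both sides by 41: x ≡ 41·57 = 2337 ≡ 1 (mod 73).
Check: 57·1 = 57 = 0·73 + 57.

1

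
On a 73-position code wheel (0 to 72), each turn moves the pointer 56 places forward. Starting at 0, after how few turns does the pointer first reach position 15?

56⁻¹ ≡ 30 (mod 73) because 56·30 = 1680 = 23·73 + 1.
So x ≡ 30·15 = 450 ≡ 12 (mod 73).

12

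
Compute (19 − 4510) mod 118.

4510 − 38·118 = 26, so 4510 ≡ 26 (mod 118).
(19 − 26) mod 118 = 111.

111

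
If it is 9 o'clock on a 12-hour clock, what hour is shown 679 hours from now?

679 = 56·12 + 7, so 679 mod 12 = 7.
9 + 7 → 4 on a 12-hour dial.

4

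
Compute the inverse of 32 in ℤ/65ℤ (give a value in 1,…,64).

63

65 = 2·32 + 1
32 = 32·1 + 0
Back-substituting gives 32·63 ≡ 1 (mod 65).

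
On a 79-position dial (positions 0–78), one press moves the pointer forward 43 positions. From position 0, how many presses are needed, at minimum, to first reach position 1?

43·68 = 2924 = 37·79 + 1, so 43⁻¹ ≡ 68 (mod 79).

68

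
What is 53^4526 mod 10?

9

The units digit of 53^n cycles with period 4: 3, 9, 7, 1, …
4526 leaves remainder 2 on division by 4, so 53^4526 ends in 9.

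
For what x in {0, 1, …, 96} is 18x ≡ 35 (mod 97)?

72

18⁻¹ ≡ 27 (mod 97) because 18·27 = 486 = 5·97 + 1.
So x ≡ 27·35 = 945 ≡ 72 (mod 97).
Check: 18·72 = 1296 = 13·97 + 35.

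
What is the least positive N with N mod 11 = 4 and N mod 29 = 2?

x ≡ 4 (mod 11) gives x ∈ {4, 15, 26, 37, 48, 59, 70, 81, …}.
The first of these with x mod 29 = 2 is 147.

147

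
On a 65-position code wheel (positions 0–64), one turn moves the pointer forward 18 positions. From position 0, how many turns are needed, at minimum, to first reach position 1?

47

65 = 3·18 + 11
18 = 1·11 + 7
11 = 1·7 + 4
7 = 1·4 + 3
4 = 1·3 + 1
3 = 3·1 + 0
Back-substituting gives 18·47 ≡ 1 (mod 65).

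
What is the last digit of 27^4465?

7

The units digit of 27^n cycles with period 4: 7, 9, 3, 1, …
4465 leaves remainder 1 on division by 4, so 27^4465 ends in 7.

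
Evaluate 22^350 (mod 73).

27

Successive squares of 22 mod 73: 22^1≡22, 22^2≡46, 22^4≡72, 22^8≡1, 22^16≡1, 22^32≡1, 22^64≡1, 22^128≡1, 22^256≡1.
Since 350 = 2 + 4 + 8 + 16 + 64 + 256 in binary, 22^350 ≡ 46·72·1·1·1·1 ≡ 27 (mod 73).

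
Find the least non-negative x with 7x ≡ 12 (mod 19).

18

The inverse of 7 mod 19 is 11 (since 7·11 = 77 ≡ 1).
So x ≡ 11·12 = 132 ≡ 18 (mod 19).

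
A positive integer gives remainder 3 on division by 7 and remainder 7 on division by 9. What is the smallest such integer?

x ≡ 3 (mod 7) gives x ∈ {3, 10, 17, 24, 31, 38, 45, 52}.
The first of these with x mod 9 = 7 is 52.

52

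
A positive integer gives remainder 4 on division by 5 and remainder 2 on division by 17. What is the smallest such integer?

Since 17·3 ≡ 1 (mod 5), take x = 2 + 17·((4−2)·3 mod 5) = 2 + 17·1 = 19.
Check: 19 mod 5 = 4, 19 mod 17 = 2.

19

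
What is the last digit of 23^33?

3

The units digit of 23^n cycles with period 4: 3, 9, 7, 1, …
33 leaves remainder 1 on division by 4, so 23^33 ends in 3.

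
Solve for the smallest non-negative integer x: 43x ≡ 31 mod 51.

28

The inverse of 43 mod 51 is 19 (since 43·19 = 817 ≡ 1).
So x ≡ 19·31 = 589 ≡ 28 (mod 51).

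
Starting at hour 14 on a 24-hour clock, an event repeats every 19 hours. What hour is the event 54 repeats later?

8

54·19 = 1026.
Dividing 1026 by 24 gives quotient 42 and remainder 18.
(14 + 18) mod 24 = 8.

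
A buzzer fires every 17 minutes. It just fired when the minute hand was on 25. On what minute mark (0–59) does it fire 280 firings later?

45

280·17 = 4760.
Dividing 4760 by 60 gives quotient 79 and remainder 20.
(25 + 20) mod 60 = 45.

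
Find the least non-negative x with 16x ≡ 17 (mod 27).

23

The inverse of 16 mod 27 is 22 (since 16·22 = 352 ≡ 1).
So x ≡ 22·17 = 374 ≡ 23 (mod 27).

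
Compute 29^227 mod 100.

By repeated squaring mod 100: 29^1≡29, 29^2≡41, 29^4≡81, 29^8≡61, 29^16≡21, 29^32≡41, 29^64≡81, 29^128≡61.
Since 227 = 1 + 2 + 32 + 64 + 128 in binary, 29^227 ≡ 29·41·41·81·61 ≡ 9 (mod 100).

9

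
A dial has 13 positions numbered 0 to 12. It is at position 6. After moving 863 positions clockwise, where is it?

Dividing 863 by 13 gives quotient 66 and remainder 5.
(6 + 5) mod 13 = 11.

11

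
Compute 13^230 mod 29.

20

Square-and-reduce mod 29: 13^1≡13, 13^2≡24, 13^4≡25, 13^8≡16, 13^16≡24, 13^32≡25, 13^64≡16, 13^128≡24.
230 = 2 + 4 + 32 + 64 + 128, so 13^230 ≡ 24·25·25·16·24 ≡ 20 (mod 29).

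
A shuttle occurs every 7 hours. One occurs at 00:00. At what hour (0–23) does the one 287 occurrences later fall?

17

287·7 = 2009.
2009 − 83·24 = 17, so 2009 ≡ 17 (mod 24).
(0 + 17) mod 24 = 17.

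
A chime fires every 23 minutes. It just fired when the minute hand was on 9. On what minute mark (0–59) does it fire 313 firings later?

8

313·23 = 7199.
Dividing 7199 by 60 gives quotient 119 and remainder 59.
(9 + 59) mod 60 = 8.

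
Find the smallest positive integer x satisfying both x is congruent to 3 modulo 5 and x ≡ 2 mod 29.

118

x ≡ 3 (mod 5) gives x ∈ {3, 8, 13, 18, 23, 28, 33, 38, …}.
The first of these with x mod 29 = 2 is 118.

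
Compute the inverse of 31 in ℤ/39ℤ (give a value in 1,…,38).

39 = 1·31 + 8
31 = 3·8 + 7
8 = 1·7 + 1
7 = 7·1 + 0
Back-substituting gives 31·34 ≡ 1 (mod 39).

34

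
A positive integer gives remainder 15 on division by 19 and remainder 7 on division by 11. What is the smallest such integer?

205

x ≡ 7 (mod 11) gives x ∈ {7, 18, 29, 40, 51, 62, 73, 84, …}.
The first of these with x mod 19 = 15 is 205.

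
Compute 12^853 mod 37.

9

By repeated squaring mod 37: 12^1≡12, 12^2≡33, 12^4≡16, 12^8≡34, 12^16≡9, 12^32≡7, 12^64≡12, 12^128≡33, 12^256≡16, 12^512≡34.
853 = 1 + 4 + 16 + 64 + 256 + 512, so 12^853 ≡ 12·16·9·12·16·34 ≡ 9 (mod 37).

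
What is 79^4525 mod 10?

Powers of 9 mod 10 repeat with period 2: 9, 1.
4525 mod 2 = 1, so the last digit matches 9^1 = 9.

9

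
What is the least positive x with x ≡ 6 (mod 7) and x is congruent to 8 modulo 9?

x ≡ 6 (mod 7) gives x ∈ {6, 13, 20, 27, 34, 41, 48, 55, …}.
The first of these with x mod 9 = 8 is 62.

62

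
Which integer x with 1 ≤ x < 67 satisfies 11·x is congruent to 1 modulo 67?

67 = 6·11 + 1
11 = 11·1 + 0
Back-substituting gives 11·61 ≡ 1 (mod 67).

61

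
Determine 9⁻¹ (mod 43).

24

43 = 4·9 + 7
9 = 1·7 + 2
7 = 3·2 + 1
2 = 2·1 + 0
Back-substituting gives 9·24 ≡ 1 (mod 43).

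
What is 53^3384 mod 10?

Last digits of 3^n: 3, 9, 7, 1 (period 4).
3384 leaves remainder 0 on division by 4, so 53^3384 ends in 1.

1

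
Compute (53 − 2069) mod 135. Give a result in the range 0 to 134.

9

2069 mod 135 = 44 (since 15·135 = 2025).
(53 − 44) mod 135 = 9.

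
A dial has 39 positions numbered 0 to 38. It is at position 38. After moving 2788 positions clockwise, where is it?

2788 = 71·39 + 19, so 2788 mod 39 = 19.
(38 + 19) mod 39 = 18.

18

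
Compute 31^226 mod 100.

81

Square-and-reduce mod 100: 31^1≡31, 31^2≡61, 31^4≡21, 31^8≡41, 31^16≡81, 31^32≡61, 31^64≡21, 31^128≡41.
226 = 2 + 32 + 64 + 128, so 31^226 ≡ 61·61·21·41 ≡ 81 (mod 100).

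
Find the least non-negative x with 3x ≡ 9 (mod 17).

3

The inverse of 3 mod 17 is 6 (since 3·6 = 18 ≡ 1).
So x ≡ 6·9 = 54 ≡ 3 (mod 17).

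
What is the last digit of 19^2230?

Powers of 9 mod 10 repeat with period 2: 9, 1.
2230 mod 2 = 0, so the last digit matches 9^2 = 1.

1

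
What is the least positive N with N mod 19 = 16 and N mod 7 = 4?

130

Since 7·11 ≡ 1 (mod 19), take x = 4 + 7·((16−4)·11 mod 19) = 4 + 7·18 = 130.
Check: 130 mod 19 = 16, 130 mod 7 = 4.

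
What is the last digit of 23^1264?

Powers of 3 mod 10 repeat with period 4: 3, 9, 7, 1.
1264 mod 4 = 0, so the last digit matches 3^4 = 1.

1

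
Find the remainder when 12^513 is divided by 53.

33

By repeated squaring mod 53: 12^1≡12, 12^2≡38, 12^4≡13, 12^8≡10, 12^16≡47, 12^32≡36, 12^64≡24, 12^128≡46, 12^256≡49, 12^512≡16.
513 = 1 + 512, so 12^513 ≡ 12·16 ≡ 33 (mod 53).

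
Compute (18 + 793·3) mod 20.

793·3 = 2379.
2379 = 118·20 + 19, so 2379 mod 20 = 19.
(18 + 19) mod 20 = 17.

17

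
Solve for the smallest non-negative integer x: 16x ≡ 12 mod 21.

The inverse of 16 mod 21 is 4 (since 16·4 = 64 ≡ 1).
Multiplying both sides by 4: x ≡ 4·12 = 48 ≡ 6 (mod 21).
Check: 16·6 = 96 = 4·21 + 12.

6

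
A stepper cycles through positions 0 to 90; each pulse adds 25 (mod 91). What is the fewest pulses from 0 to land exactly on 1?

51

25·51 = 1275 = 14·91 + 1, so 25⁻¹ ≡ 51 (mod 91).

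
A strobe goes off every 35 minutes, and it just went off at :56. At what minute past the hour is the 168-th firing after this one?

56

168·35 = 5880.
Dividing 5880 by 60 gives quotient 98 and remainder 0.
(56 + 0) mod 60 = 56.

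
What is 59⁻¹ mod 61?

30

61 = 1·59 + 2
59 = 29·2 + 1
2 = 2·1 + 0
Back-substituting gives 59·30 ≡ 1 (mod 61).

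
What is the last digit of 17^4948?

Last digits of 7^n: 7, 9, 3, 1 (period 4).
4948 leaves remainder 0 on division by 4, so 17^4948 ends in 1.

1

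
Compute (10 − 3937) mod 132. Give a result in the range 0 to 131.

Dividing 3937 by 132 gives quotient 29 and remainder 109.
(10 − 109) mod 132 = 33.

33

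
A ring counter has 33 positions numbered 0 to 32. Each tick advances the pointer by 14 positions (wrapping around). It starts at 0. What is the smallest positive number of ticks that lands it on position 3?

The inverse of 14 mod 33 is 26 (since 14·26 = 364 ≡ 1).
So x ≡ 26·3 = 78 ≡ 12 (mod 33).
Check: 14·12 = 168 = 5·33 + 3.

12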